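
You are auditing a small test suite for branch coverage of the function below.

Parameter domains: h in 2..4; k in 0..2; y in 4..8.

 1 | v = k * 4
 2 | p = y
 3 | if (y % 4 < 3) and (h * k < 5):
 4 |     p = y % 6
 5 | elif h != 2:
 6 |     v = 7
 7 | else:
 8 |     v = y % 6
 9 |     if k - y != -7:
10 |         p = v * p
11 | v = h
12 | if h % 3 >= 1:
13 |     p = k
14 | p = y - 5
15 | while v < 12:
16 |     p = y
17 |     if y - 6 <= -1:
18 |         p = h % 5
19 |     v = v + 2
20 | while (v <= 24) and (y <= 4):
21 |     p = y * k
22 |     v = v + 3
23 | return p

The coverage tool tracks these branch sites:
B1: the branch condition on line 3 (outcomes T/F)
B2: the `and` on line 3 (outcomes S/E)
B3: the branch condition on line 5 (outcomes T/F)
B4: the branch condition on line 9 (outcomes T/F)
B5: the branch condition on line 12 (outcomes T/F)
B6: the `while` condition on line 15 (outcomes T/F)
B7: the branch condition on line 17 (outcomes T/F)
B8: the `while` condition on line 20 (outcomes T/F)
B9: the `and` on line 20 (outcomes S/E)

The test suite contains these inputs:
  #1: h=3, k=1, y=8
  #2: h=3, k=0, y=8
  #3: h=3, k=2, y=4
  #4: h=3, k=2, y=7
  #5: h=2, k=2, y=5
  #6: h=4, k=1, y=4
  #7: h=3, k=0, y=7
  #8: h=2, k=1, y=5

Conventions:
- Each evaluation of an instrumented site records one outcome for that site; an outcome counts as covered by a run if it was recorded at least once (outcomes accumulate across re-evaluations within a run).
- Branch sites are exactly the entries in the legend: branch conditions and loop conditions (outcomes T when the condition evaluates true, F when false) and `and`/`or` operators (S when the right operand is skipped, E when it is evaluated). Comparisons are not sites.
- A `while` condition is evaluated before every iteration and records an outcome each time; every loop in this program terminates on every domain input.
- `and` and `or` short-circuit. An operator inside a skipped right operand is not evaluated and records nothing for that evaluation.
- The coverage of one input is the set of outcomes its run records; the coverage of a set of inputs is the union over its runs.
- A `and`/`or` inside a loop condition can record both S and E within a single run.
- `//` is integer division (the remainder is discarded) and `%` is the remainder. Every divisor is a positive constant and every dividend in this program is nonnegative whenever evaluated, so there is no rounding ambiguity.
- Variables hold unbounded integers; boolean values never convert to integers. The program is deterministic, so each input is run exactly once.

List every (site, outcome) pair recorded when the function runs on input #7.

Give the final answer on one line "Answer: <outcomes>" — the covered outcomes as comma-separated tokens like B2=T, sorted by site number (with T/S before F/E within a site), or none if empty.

Event log for input #7 (h=3, k=0, y=7):
  B2->S, B1->F, B3->T, B5->F, B6->T, B7->F, B6->T, B7->F, B6->T, B7->F
  B6->T, B7->F, B6->T, B7->F, B6->F, B9->E, B8->F
as a set, this run covers: B1=F, B2=S, B3=T, B5=F, B6=T, B6=F, B7=F, B8=F, B9=E

Answer: B1=F, B2=S, B3=T, B5=F, B6=T, B6=F, B7=F, B8=F, B9=E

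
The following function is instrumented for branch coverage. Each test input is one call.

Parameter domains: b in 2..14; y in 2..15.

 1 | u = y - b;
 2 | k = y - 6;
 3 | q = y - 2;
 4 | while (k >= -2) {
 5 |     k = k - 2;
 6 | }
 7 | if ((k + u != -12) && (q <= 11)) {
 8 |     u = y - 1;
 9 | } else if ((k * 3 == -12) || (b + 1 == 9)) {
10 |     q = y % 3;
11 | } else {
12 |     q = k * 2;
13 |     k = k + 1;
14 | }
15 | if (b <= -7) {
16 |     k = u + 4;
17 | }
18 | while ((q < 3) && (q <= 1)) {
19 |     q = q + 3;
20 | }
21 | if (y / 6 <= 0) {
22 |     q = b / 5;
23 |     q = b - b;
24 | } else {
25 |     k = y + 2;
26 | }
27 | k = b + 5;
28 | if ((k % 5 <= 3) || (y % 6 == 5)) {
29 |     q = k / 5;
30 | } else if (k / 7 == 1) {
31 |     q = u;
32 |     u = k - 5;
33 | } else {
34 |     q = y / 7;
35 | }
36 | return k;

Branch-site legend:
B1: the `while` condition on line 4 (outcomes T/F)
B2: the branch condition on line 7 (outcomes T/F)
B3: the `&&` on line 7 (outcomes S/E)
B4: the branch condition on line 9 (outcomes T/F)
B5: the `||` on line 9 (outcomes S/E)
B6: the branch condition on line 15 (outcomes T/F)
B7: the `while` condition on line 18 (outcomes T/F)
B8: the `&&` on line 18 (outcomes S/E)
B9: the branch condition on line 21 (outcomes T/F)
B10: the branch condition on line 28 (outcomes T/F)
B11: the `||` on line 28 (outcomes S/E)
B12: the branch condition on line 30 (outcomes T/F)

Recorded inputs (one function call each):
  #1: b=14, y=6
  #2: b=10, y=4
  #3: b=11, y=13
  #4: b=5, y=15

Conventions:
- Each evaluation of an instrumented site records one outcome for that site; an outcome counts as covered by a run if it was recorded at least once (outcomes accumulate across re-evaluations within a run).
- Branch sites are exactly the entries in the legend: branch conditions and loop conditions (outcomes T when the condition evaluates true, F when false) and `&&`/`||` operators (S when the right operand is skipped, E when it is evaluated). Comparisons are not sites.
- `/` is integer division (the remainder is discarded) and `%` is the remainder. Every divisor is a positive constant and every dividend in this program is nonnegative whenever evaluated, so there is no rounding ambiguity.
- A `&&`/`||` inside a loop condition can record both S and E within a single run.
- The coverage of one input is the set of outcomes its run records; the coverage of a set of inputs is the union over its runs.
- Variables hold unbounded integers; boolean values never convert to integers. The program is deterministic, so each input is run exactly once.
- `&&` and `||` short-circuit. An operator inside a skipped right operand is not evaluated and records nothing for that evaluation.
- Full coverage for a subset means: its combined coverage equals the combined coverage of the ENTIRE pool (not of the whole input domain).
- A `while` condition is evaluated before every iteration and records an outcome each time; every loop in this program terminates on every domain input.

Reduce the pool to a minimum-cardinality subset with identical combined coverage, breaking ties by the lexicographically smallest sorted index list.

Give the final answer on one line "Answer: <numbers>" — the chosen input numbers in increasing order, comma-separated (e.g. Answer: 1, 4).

input #1 (b=14, y=6): events B1->T, B1->T, B1->F, B3->S, B2->F, B5->S, B4->T, B6->F, B8->E, B7->T, B8->S, B7->F, B9->F, B11->E, ...; covers B1=T, B1=F, B2=F, B3=S, B4=T, B5=S, B6=F, B7=T, B7=F, B8=S, B8=E, B9=F, B10=F, B11=E, B12=F
input #2 (b=10, y=4): events B1->T, B1->F, B3->E, B2->T, B6->F, B8->E, B7->F, B9->T, B11->S, B10->T; covers B1=T, B1=F, B2=T, B3=E, B6=F, B7=F, B8=E, B9=T, B10=T, B11=S
input #3 (b=11, y=13): events B1->T, B1->T, B1->T, B1->T, B1->T, B1->F, B3->E, B2->T, B6->F, B8->S, B7->F, B9->F, B11->S, B10->T; covers B1=T, B1=F, B2=T, B3=E, B6=F, B7=F, B8=S, B9=F, B10=T, B11=S
input #4 (b=5, y=15): events B1->T, B1->T, B1->T, B1->T, B1->T, B1->T, B1->F, B3->E, B2->F, B5->E, B4->F, B6->F, B8->E, B7->T, ...; covers B1=T, B1=F, B2=F, B3=E, B4=F, B5=E, B6=F, B7=T, B7=F, B8=S, B8=E, B9=F, B10=T, B11=S
pool-wide coverage (22 outcomes): B1=T, B1=F, B2=T, B2=F, B3=S, B3=E, B4=T, B4=F, B5=S, B5=E, B6=F, B7=T, B7=F, B8=S, B8=E, B9=T, B9=F, B10=T, B10=F, B11=S, B11=E, B12=F
no size-1 subset reaches all 22 outcomes (best union: 15/22)
no size-2 subset reaches all 22 outcomes (best union: 20/22)
inputs {1, 2, 4} (size 3) cover everything; no size-3 subset with a lexicographically smaller index list covers all 22

Answer: 1, 2, 4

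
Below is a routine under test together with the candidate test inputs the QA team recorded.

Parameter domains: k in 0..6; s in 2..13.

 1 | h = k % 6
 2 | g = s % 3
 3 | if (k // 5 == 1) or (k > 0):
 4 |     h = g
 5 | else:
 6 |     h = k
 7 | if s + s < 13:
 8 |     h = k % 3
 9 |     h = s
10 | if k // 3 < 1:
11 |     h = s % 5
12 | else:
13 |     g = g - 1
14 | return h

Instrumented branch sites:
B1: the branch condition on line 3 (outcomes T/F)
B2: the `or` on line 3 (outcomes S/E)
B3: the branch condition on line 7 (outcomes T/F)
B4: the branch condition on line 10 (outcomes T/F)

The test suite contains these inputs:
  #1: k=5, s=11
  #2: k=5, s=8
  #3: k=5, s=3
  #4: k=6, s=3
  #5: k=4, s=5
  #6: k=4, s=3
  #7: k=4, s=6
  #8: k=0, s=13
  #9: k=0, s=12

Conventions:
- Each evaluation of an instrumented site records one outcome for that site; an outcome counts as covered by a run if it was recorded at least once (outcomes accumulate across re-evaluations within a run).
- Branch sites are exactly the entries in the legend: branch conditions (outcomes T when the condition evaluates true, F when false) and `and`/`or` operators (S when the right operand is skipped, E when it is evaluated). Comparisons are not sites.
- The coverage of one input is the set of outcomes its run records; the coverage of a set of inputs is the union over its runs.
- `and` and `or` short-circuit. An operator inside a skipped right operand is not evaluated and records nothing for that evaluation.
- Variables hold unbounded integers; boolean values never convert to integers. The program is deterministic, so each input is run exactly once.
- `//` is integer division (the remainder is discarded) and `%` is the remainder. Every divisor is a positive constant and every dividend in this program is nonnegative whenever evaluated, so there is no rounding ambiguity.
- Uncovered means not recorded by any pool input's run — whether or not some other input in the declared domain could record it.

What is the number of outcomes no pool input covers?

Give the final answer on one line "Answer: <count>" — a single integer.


input #1 (k=5, s=11): events B2->S, B1->T, B3->F, B4->F; covers B1=T, B2=S, B3=F, B4=F
input #2 (k=5, s=8): events B2->S, B1->T, B3->F, B4->F; covers B1=T, B2=S, B3=F, B4=F
input #3 (k=5, s=3): events B2->S, B1->T, B3->T, B4->F; covers B1=T, B2=S, B3=T, B4=F
input #4 (k=6, s=3): events B2->S, B1->T, B3->T, B4->F; covers B1=T, B2=S, B3=T, B4=F
input #5 (k=4, s=5): events B2->E, B1->T, B3->T, B4->F; covers B1=T, B2=E, B3=T, B4=F
input #6 (k=4, s=3): events B2->E, B1->T, B3->T, B4->F; covers B1=T, B2=E, B3=T, B4=F
input #7 (k=4, s=6): events B2->E, B1->T, B3->T, B4->F; covers B1=T, B2=E, B3=T, B4=F
input #8 (k=0, s=13): events B2->E, B1->F, B3->F, B4->T; covers B1=F, B2=E, B3=F, B4=T
input #9 (k=0, s=12): events B2->E, B1->F, B3->F, B4->T; covers B1=F, B2=E, B3=F, B4=T
union over the pool: B1=T, B1=F, B2=S, B2=E, B3=T, B3=F, B4=T, B4=F
uncovered (0 of 8): none
Answer: 0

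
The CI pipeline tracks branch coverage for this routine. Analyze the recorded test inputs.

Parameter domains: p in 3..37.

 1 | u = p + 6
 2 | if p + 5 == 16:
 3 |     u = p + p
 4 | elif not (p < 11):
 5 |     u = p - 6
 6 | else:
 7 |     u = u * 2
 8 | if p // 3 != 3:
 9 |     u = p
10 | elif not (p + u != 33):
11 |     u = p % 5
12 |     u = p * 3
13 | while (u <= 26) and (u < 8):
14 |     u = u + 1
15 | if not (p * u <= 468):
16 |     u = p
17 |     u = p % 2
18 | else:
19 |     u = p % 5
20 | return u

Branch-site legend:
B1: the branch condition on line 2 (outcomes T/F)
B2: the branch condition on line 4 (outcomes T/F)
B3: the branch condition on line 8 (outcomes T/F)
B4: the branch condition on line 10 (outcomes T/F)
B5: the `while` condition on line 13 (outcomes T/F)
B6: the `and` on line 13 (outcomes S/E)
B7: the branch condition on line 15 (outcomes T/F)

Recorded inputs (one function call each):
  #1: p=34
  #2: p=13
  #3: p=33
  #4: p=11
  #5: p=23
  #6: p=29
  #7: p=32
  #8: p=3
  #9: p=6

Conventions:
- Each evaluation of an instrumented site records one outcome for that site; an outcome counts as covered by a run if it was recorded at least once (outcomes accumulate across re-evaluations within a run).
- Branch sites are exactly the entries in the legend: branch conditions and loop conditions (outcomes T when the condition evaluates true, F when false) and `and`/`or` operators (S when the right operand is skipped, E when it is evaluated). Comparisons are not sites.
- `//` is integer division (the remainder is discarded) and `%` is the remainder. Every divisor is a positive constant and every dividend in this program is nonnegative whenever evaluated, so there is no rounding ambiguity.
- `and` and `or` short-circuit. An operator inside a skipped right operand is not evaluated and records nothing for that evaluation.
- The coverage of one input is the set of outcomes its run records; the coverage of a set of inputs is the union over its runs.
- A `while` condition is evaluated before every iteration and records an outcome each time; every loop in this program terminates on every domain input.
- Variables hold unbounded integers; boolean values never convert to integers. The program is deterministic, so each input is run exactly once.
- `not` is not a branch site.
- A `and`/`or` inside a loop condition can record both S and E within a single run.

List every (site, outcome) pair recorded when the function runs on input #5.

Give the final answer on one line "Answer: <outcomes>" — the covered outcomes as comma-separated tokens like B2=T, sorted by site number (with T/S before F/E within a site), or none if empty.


Simulating input #5 (p=23) step by step:
  B1->F, B2->T, B3->T, B6->E, B5->F, B7->T
collecting distinct outcomes: B1=F, B2=T, B3=T, B5=F, B6=E, B7=T
Answer: B1=F, B2=T, B3=T, B5=F, B6=E, B7=T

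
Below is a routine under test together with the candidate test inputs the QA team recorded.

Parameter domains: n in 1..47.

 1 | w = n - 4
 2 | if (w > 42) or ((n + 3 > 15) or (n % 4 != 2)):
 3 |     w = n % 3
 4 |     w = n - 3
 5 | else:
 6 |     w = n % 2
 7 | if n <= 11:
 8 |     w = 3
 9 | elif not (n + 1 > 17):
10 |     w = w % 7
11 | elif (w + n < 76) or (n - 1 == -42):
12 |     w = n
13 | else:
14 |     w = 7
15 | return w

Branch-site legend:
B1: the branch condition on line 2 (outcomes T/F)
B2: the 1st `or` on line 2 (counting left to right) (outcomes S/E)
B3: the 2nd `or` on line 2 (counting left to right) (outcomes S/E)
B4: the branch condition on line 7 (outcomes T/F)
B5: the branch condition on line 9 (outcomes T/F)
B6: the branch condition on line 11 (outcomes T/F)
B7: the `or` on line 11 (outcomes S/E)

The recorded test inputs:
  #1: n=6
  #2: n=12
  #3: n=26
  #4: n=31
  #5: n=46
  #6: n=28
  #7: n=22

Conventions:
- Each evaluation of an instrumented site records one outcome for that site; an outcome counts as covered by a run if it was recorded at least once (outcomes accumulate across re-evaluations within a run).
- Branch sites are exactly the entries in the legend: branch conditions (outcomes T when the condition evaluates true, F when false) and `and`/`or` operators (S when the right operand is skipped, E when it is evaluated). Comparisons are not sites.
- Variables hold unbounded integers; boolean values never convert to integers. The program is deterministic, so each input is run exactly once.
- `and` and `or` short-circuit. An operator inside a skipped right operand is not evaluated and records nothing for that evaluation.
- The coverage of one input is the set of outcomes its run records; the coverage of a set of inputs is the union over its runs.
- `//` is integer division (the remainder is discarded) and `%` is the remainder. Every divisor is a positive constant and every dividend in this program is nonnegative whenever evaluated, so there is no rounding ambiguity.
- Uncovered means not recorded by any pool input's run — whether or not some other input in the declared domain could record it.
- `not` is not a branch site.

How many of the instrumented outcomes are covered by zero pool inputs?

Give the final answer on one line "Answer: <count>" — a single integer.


test 1 (n=6) fires B2->E, B3->E, B1->F, B4->T; hits B1=F, B2=E, B3=E, B4=T
test 2 (n=12) fires B2->E, B3->E, B1->T, B4->F, B5->T; hits B1=T, B2=E, B3=E, B4=F, B5=T
test 3 (n=26) fires B2->E, B3->S, B1->T, B4->F, B5->F, B7->S, B6->T; hits B1=T, B2=E, B3=S, B4=F, B5=F, B6=T, B7=S
test 4 (n=31) fires B2->E, B3->S, B1->T, B4->F, B5->F, B7->S, B6->T; hits B1=T, B2=E, B3=S, B4=F, B5=F, B6=T, B7=S
test 5 (n=46) fires B2->E, B3->S, B1->T, B4->F, B5->F, B7->E, B6->F; hits B1=T, B2=E, B3=S, B4=F, B5=F, B6=F, B7=E
test 6 (n=28) fires B2->E, B3->S, B1->T, B4->F, B5->F, B7->S, B6->T; hits B1=T, B2=E, B3=S, B4=F, B5=F, B6=T, B7=S
test 7 (n=22) fires B2->E, B3->S, B1->T, B4->F, B5->F, B7->S, B6->T; hits B1=T, B2=E, B3=S, B4=F, B5=F, B6=T, B7=S
union over the pool: B1=T, B1=F, B2=E, B3=S, B3=E, B4=T, B4=F, B5=T, B5=F, B6=T, B6=F, B7=S, B7=E
uncovered (1 of 14): B2=S
Answer: 1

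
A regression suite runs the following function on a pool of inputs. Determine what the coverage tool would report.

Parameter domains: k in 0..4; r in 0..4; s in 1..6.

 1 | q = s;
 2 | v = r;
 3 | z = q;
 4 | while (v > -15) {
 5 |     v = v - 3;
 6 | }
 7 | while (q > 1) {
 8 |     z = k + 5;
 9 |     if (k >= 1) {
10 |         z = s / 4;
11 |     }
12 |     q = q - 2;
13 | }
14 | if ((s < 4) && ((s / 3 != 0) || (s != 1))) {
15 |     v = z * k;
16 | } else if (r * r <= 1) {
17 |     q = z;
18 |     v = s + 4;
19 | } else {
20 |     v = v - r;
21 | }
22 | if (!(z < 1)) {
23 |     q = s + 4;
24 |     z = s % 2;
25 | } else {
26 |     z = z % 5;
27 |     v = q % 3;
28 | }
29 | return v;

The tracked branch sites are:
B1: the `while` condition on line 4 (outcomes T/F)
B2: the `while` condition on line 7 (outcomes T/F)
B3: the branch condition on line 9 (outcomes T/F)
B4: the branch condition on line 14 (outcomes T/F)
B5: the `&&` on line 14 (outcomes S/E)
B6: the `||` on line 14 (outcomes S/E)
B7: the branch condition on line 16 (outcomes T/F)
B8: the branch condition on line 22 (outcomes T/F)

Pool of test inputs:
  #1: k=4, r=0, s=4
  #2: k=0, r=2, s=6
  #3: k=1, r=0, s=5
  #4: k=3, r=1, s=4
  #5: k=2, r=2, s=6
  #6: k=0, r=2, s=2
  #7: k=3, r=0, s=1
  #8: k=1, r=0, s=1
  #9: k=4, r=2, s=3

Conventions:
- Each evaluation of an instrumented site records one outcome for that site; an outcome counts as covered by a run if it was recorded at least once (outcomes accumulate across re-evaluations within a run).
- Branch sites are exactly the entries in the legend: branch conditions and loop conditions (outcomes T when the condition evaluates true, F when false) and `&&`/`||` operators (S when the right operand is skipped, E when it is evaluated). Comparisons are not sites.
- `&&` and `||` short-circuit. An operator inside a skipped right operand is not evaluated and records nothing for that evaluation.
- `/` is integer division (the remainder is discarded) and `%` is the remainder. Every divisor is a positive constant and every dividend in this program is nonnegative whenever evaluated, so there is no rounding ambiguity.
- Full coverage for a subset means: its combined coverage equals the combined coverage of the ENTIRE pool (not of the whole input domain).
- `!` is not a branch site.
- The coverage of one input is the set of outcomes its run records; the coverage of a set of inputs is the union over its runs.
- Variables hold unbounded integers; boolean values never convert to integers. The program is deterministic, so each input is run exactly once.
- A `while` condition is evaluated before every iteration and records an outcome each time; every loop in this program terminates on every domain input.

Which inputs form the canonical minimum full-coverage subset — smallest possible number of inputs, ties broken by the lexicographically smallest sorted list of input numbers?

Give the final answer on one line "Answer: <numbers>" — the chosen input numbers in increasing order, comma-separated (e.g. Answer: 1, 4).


run #1 (k=4, r=0, s=4) runs B1->T, B1->T, B1->T, B1->T, B1->T, B1->F, B2->T, B3->T, B2->T, B3->T, B2->F, B5->S, B4->F, B7->T, ...; records B1=T, B1=F, B2=T, B2=F, B3=T, B4=F, B5=S, B7=T, B8=T
run #2 (k=0, r=2, s=6) runs B1->T, B1->T, B1->T, B1->T, B1->T, B1->T, B1->F, B2->T, B3->F, B2->T, B3->F, B2->T, B3->F, B2->F, ...; records B1=T, B1=F, B2=T, B2=F, B3=F, B4=F, B5=S, B7=F, B8=T
run #3 (k=1, r=0, s=5) runs B1->T, B1->T, B1->T, B1->T, B1->T, B1->F, B2->T, B3->T, B2->T, B3->T, B2->F, B5->S, B4->F, B7->T, ...; records B1=T, B1=F, B2=T, B2=F, B3=T, B4=F, B5=S, B7=T, B8=T
run #4 (k=3, r=1, s=4) runs B1->T, B1->T, B1->T, B1->T, B1->T, B1->T, B1->F, B2->T, B3->T, B2->T, B3->T, B2->F, B5->S, B4->F, ...; records B1=T, B1=F, B2=T, B2=F, B3=T, B4=F, B5=S, B7=T, B8=T
run #5 (k=2, r=2, s=6) runs B1->T, B1->T, B1->T, B1->T, B1->T, B1->T, B1->F, B2->T, B3->T, B2->T, B3->T, B2->T, B3->T, B2->F, ...; records B1=T, B1=F, B2=T, B2=F, B3=T, B4=F, B5=S, B7=F, B8=T
run #6 (k=0, r=2, s=2) runs B1->T, B1->T, B1->T, B1->T, B1->T, B1->T, B1->F, B2->T, B3->F, B2->F, B5->E, B6->E, B4->T, B8->T; records B1=T, B1=F, B2=T, B2=F, B3=F, B4=T, B5=E, B6=E, B8=T
run #7 (k=3, r=0, s=1) runs B1->T, B1->T, B1->T, B1->T, B1->T, B1->F, B2->F, B5->E, B6->E, B4->F, B7->T, B8->T; records B1=T, B1=F, B2=F, B4=F, B5=E, B6=E, B7=T, B8=T
run #8 (k=1, r=0, s=1) runs B1->T, B1->T, B1->T, B1->T, B1->T, B1->F, B2->F, B5->E, B6->E, B4->F, B7->T, B8->T; records B1=T, B1=F, B2=F, B4=F, B5=E, B6=E, B7=T, B8=T
run #9 (k=4, r=2, s=3) runs B1->T, B1->T, B1->T, B1->T, B1->T, B1->T, B1->F, B2->T, B3->T, B2->F, B5->E, B6->S, B4->T, B8->F; records B1=T, B1=F, B2=T, B2=F, B3=T, B4=T, B5=E, B6=S, B8=F
union over all inputs: B1=T, B1=F, B2=T, B2=F, B3=T, B3=F, B4=T, B4=F, B5=S, B5=E, B6=S, B6=E, B7=T, B7=F, B8=T, B8=F (16 outcomes)
size 1 is not enough: best union over all size-1 subsets is 9/16
size 2 is not enough: best union over all size-2 subsets is 14/16
at size 3, {2, 7, 9} reaches all 16 outcomes; every lexicographically earlier size-3 subset fails
Answer: 2, 7, 9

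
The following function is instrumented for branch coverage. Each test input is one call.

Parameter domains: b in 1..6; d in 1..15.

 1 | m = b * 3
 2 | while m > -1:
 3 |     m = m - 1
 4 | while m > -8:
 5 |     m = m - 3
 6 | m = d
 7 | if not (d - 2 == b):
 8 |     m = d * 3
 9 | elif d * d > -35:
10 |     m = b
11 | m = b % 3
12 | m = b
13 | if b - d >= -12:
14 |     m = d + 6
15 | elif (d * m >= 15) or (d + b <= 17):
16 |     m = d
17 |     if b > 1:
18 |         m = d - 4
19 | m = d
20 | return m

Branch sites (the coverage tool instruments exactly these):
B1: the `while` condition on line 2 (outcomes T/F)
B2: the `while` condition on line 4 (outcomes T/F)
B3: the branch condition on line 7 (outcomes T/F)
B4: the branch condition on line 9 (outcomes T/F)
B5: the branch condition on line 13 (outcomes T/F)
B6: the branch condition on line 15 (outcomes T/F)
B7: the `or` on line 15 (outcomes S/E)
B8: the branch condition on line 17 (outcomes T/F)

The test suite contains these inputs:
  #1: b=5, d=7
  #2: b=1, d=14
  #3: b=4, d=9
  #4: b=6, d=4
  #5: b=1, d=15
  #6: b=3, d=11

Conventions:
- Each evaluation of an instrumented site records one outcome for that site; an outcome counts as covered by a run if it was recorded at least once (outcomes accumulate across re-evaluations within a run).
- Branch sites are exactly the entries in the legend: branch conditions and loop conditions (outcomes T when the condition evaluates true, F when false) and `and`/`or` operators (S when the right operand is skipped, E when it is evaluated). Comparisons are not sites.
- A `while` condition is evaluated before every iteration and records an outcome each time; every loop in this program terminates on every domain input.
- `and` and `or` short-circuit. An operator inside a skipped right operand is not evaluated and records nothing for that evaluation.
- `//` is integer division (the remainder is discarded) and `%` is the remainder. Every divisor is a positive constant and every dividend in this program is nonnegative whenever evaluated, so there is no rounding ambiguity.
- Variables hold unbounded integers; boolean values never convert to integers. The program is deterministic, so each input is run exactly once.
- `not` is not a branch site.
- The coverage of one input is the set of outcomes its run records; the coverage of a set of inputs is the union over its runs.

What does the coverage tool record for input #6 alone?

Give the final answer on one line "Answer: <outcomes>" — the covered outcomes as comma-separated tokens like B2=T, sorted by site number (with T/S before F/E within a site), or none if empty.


Running input #6 (b=3, d=11), event by event:
  B1->T, B1->T, B1->T, B1->T, B1->T, B1->T, B1->T, B1->T, B1->T, B1->T
  B1->F, B2->T, B2->T, B2->T, B2->F, B3->T, B5->T
deduplicating events, the covered set is: B1=T, B1=F, B2=T, B2=F, B3=T, B5=T
Answer: B1=T, B1=F, B2=T, B2=F, B3=T, B5=T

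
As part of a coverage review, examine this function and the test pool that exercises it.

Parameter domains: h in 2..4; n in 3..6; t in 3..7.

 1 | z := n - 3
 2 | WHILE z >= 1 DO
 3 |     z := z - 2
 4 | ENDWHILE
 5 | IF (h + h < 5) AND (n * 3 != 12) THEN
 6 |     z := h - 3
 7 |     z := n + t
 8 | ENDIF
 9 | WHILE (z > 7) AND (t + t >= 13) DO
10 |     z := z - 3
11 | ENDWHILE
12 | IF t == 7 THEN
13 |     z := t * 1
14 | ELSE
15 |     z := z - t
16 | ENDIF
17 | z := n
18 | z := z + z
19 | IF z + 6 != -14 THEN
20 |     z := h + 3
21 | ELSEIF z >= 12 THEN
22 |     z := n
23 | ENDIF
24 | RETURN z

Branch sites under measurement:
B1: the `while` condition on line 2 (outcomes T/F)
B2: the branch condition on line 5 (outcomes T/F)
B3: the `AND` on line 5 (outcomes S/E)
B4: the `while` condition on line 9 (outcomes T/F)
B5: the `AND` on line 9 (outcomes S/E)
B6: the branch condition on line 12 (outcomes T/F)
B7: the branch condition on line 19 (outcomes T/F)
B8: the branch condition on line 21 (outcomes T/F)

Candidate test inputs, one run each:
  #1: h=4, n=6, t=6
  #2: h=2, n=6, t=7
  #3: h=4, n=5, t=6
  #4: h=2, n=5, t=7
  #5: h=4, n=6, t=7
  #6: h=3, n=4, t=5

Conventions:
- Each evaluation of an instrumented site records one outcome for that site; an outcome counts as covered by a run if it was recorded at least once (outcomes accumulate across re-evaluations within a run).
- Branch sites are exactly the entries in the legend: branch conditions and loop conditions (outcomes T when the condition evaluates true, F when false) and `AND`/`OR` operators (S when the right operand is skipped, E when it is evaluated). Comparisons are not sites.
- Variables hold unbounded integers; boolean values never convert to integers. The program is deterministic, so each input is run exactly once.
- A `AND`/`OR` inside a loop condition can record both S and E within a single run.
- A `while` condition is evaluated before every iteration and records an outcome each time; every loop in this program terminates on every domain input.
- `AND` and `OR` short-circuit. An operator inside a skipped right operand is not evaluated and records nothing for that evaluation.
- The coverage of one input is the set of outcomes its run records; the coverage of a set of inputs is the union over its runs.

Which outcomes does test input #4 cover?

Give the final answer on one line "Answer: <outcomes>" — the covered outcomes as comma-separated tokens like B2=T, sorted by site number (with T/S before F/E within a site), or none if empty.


Tracing the run of input #4 (h=2, n=5, t=7):
  B1->T, B1->F, B3->E, B2->T, B5->E, B4->T, B5->E, B4->T, B5->S, B4->F
  B6->T, B7->T
distinct outcomes covered: B1=T, B1=F, B2=T, B3=E, B4=T, B4=F, B5=S, B5=E, B6=T, B7=T
Answer: B1=T, B1=F, B2=T, B3=E, B4=T, B4=F, B5=S, B5=E, B6=T, B7=T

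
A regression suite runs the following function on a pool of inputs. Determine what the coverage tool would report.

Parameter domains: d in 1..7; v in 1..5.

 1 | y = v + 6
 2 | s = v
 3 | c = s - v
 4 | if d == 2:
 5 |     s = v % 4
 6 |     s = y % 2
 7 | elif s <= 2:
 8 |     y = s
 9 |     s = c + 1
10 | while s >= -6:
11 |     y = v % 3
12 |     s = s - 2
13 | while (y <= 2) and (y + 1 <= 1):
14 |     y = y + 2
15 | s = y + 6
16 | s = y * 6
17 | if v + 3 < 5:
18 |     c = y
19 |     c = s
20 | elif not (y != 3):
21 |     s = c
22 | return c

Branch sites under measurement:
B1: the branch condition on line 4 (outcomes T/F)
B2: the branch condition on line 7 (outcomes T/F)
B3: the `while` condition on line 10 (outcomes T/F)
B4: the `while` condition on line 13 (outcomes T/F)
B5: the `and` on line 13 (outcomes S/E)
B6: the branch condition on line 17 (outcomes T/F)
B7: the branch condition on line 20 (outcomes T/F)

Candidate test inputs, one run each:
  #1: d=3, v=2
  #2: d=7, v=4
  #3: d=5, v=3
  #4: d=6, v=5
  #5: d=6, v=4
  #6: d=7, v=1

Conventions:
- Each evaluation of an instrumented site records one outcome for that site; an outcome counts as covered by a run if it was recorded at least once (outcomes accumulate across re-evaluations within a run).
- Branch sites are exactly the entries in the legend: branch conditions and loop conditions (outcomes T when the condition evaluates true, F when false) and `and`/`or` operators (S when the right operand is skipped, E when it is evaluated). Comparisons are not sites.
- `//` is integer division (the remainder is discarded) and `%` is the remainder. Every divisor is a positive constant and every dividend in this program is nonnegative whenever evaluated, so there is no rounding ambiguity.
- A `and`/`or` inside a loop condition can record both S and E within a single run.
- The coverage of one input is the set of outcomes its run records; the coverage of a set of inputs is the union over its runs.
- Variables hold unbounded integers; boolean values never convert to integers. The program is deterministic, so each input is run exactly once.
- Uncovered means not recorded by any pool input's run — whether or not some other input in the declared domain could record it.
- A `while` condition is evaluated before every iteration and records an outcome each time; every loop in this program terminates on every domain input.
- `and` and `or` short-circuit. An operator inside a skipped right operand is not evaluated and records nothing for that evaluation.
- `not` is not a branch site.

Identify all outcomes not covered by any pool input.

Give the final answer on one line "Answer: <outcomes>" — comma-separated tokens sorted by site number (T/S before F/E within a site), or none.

run #1 (d=3, v=2) runs B1->F, B2->T, B3->T, B3->T, B3->T, B3->T, B3->F, B5->E, B4->F, B6->F, B7->F; records B1=F, B2=T, B3=T, B3=F, B4=F, B5=E, B6=F, B7=F
run #2 (d=7, v=4) runs B1->F, B2->F, B3->T, B3->T, B3->T, B3->T, B3->T, B3->T, B3->F, B5->E, B4->F, B6->F, B7->F; records B1=F, B2=F, B3=T, B3=F, B4=F, B5=E, B6=F, B7=F
run #3 (d=5, v=3) runs B1->F, B2->F, B3->T, B3->T, B3->T, B3->T, B3->T, B3->F, B5->E, B4->T, B5->E, B4->F, B6->F, B7->F; records B1=F, B2=F, B3=T, B3=F, B4=T, B4=F, B5=E, B6=F, B7=F
run #4 (d=6, v=5) runs B1->F, B2->F, B3->T, B3->T, B3->T, B3->T, B3->T, B3->T, B3->F, B5->E, B4->F, B6->F, B7->F; records B1=F, B2=F, B3=T, B3=F, B4=F, B5=E, B6=F, B7=F
run #5 (d=6, v=4) runs B1->F, B2->F, B3->T, B3->T, B3->T, B3->T, B3->T, B3->T, B3->F, B5->E, B4->F, B6->F, B7->F; records B1=F, B2=F, B3=T, B3=F, B4=F, B5=E, B6=F, B7=F
run #6 (d=7, v=1) runs B1->F, B2->T, B3->T, B3->T, B3->T, B3->T, B3->F, B5->E, B4->F, B6->T; records B1=F, B2=T, B3=T, B3=F, B4=F, B5=E, B6=T
union over the pool: B1=F, B2=T, B2=F, B3=T, B3=F, B4=T, B4=F, B5=E, B6=T, B6=F, B7=F
uncovered (3 of 14): B1=T, B5=S, B7=T

Answer: B1=T, B5=S, B7=T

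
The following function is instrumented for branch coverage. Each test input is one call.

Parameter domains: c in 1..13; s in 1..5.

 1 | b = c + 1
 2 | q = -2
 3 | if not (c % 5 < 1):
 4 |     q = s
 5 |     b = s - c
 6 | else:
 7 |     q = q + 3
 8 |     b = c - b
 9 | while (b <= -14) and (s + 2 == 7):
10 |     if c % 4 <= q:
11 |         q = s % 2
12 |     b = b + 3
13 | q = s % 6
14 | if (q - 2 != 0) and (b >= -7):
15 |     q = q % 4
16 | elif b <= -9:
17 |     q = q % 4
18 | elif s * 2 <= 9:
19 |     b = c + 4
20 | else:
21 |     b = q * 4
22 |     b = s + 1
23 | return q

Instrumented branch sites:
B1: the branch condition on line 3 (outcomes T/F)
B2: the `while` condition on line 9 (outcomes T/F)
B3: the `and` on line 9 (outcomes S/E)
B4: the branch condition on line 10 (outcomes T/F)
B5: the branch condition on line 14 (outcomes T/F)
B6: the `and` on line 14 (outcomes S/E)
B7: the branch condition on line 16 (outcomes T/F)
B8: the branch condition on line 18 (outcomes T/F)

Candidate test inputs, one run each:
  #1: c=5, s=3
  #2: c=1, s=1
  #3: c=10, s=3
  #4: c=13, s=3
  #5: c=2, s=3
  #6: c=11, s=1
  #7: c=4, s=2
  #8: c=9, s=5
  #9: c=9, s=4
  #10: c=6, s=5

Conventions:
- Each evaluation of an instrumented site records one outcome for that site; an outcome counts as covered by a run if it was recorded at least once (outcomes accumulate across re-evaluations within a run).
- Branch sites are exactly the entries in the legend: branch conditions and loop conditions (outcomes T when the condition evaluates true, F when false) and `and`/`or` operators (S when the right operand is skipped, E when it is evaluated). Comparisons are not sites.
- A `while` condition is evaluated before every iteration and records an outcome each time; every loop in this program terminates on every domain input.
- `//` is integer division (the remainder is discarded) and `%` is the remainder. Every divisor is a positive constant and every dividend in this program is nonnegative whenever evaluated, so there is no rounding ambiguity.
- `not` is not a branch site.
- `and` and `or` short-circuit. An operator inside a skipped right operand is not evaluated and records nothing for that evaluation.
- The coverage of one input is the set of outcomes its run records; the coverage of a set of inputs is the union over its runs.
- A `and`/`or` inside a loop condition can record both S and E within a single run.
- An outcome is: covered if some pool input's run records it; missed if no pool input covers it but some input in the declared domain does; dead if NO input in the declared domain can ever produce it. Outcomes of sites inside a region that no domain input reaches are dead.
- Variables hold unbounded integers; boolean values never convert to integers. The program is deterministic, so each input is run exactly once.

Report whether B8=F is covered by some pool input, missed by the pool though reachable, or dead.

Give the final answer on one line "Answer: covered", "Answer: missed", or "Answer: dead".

no pool input records B8=F
but domain input (c=13, s=5) does record it -> reachable, so missed

Answer: missed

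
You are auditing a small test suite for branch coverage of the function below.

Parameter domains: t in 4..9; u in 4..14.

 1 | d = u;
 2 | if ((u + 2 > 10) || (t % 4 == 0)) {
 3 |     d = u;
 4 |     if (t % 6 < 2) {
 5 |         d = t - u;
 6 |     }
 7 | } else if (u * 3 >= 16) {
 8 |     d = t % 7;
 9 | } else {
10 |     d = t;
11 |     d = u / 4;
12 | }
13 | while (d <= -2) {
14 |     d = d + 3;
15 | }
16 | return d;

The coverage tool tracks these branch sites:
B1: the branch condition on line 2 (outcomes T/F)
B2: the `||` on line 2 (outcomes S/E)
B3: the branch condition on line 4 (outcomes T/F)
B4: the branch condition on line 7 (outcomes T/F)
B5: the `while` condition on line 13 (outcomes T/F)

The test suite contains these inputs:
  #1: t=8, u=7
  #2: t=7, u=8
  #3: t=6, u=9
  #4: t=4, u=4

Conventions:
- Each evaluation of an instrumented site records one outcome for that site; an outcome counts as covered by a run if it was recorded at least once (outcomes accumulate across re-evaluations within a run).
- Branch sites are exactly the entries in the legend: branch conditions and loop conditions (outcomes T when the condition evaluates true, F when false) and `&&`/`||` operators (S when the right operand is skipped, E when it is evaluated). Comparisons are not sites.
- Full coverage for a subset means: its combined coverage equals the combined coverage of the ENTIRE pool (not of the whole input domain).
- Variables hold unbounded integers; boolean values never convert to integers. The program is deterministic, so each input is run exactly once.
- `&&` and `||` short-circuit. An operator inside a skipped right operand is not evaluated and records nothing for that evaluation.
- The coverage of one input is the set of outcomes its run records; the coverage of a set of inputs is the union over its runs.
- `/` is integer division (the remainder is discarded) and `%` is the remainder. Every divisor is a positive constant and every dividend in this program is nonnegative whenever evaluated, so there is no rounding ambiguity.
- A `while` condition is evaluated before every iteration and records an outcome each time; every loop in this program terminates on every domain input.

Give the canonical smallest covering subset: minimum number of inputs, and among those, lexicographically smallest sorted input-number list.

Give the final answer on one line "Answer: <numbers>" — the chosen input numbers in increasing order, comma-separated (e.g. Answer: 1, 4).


#1 (t=8, u=7) -> B2->E, B1->T, B3->F, B5->F; covered: B1=T, B2=E, B3=F, B5=F
#2 (t=7, u=8) -> B2->E, B1->F, B4->T, B5->F; covered: B1=F, B2=E, B4=T, B5=F
#3 (t=6, u=9) -> B2->S, B1->T, B3->T, B5->T, B5->F; covered: B1=T, B2=S, B3=T, B5=T, B5=F
#4 (t=4, u=4) -> B2->E, B1->T, B3->F, B5->F; covered: B1=T, B2=E, B3=F, B5=F
together the pool reaches 9 outcomes: B1=T, B1=F, B2=S, B2=E, B3=T, B3=F, B4=T, B5=T, B5=F
checked all size-1 subsets: none covers 9 outcomes (max 5/9)
checked all size-2 subsets: none covers 9 outcomes (max 8/9)
size 3: inputs {1, 2, 3} cover all 9 outcomes, and no lexicographically smaller subset of this size does
Answer: 1, 2, 3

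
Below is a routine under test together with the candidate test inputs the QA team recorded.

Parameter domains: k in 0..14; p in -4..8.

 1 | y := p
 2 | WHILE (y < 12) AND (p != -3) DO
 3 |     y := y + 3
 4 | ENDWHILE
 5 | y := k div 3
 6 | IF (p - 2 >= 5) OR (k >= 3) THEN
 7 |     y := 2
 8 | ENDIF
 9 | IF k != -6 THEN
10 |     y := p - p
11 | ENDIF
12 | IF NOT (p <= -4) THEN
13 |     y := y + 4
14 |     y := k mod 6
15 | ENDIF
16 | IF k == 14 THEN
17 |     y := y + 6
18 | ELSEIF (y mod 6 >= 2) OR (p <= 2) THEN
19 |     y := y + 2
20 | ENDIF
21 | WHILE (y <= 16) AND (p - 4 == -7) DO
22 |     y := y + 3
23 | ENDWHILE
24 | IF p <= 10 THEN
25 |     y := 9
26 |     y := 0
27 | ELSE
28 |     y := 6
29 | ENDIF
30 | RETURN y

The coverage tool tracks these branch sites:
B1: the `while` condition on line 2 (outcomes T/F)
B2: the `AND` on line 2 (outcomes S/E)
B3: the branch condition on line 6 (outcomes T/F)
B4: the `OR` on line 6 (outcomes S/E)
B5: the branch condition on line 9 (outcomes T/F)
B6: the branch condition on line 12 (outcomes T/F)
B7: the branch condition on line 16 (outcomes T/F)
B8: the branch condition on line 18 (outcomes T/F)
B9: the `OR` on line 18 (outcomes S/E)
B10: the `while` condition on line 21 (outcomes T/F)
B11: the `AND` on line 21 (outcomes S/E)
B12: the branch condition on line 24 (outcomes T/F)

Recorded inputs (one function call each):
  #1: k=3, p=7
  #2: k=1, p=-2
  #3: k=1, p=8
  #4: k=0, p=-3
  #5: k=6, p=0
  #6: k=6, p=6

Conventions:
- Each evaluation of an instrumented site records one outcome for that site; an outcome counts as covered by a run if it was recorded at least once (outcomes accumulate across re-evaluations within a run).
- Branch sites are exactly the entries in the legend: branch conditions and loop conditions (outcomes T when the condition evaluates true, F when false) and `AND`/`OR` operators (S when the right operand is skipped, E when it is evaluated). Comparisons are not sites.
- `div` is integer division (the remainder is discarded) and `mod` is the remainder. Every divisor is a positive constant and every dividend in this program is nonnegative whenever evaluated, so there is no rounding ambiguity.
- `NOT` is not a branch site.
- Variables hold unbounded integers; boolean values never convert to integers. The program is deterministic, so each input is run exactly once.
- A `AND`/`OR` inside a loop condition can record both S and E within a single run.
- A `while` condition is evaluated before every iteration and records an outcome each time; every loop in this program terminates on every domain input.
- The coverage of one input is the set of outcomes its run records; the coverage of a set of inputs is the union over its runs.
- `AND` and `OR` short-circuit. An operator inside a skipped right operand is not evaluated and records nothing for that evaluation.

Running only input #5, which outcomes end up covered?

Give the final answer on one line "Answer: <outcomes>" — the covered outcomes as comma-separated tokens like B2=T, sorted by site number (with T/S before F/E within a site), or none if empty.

Tracing the run of input #5 (k=6, p=0):
  B2->E, B1->T, B2->E, B1->T, B2->E, B1->T, B2->E, B1->T, B2->S, B1->F
  B4->E, B3->T, B5->T, B6->T, B7->F, B9->E, B8->T, B11->E, B10->F, B12->T
distinct outcomes covered: B1=T, B1=F, B2=S, B2=E, B3=T, B4=E, B5=T, B6=T, B7=F, B8=T, B9=E, B10=F, B11=E, B12=T

Answer: B1=T, B1=F, B2=S, B2=E, B3=T, B4=E, B5=T, B6=T, B7=F, B8=T, B9=E, B10=F, B11=E, B12=T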